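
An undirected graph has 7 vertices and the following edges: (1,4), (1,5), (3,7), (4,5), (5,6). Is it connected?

Step 1: Build adjacency list from edges:
  1: 4, 5
  2: (none)
  3: 7
  4: 1, 5
  5: 1, 4, 6
  6: 5
  7: 3

Step 2: Run BFS/DFS from vertex 1:
  Visited: {1, 4, 5, 6}
  Reached 4 of 7 vertices

Step 3: Only 4 of 7 vertices reached. Graph is disconnected.
Connected components: {1, 4, 5, 6}, {2}, {3, 7}
Answer: No, the graph is not connected (3 components).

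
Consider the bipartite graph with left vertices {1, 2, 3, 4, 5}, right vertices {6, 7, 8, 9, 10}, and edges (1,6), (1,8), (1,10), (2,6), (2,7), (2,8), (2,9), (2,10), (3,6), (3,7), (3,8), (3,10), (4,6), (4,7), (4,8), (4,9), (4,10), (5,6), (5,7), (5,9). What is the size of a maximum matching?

Step 1: List the neighbors of each left vertex:
  1: 6, 8, 10
  2: 6, 7, 8, 9, 10
  3: 6, 7, 8, 10
  4: 6, 7, 8, 9, 10
  5: 6, 7, 9

Step 2: Greedily match left vertices, then look for augmenting paths:
  Match 1 -- 10
  Match 2 -- 7
  Match 3 -- 8
  Match 4 -- 9
  Match 5 -- 6
  No augmenting path remains.

Step 3: Verify this is maximum:
  Matching size 5 = min(|L|, |R|) = min(5, 5), which is an upper bound, so this matching is maximum.

Maximum matching: {(1,10), (2,7), (3,8), (4,9), (5,6)}
Size: 5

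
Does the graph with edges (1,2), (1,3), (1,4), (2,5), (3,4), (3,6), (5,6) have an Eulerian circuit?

Step 1: Find the degree of each vertex:
  deg(1) = 3
  deg(2) = 2
  deg(3) = 3
  deg(4) = 2
  deg(5) = 2
  deg(6) = 2

Step 2: Count vertices with odd degree:
  Odd-degree vertices: 1, 3 (2 total)

Step 3: Apply Euler's theorem:
  - Eulerian circuit exists iff graph is connected and all vertices have even degree
  - Eulerian path exists iff graph is connected and has 0 or 2 odd-degree vertices

Graph is connected with exactly 2 odd-degree vertices (1, 3).
Eulerian path exists (starting and ending at the odd-degree vertices), but no Eulerian circuit.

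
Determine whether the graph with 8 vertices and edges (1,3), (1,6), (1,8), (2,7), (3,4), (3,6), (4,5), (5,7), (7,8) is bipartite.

Step 1: Attempt 2-coloring using BFS:
  Start at vertex 1, assign color 0
  Color vertex 3 with color 1 (neighbor of 1)
  Color vertex 6 with color 1 (neighbor of 1)
  Color vertex 8 with color 1 (neighbor of 1)
  Color vertex 4 with color 0 (neighbor of 3)

Step 2: Conflict found! Vertices 3 and 6 are adjacent but have the same color.
This means the graph contains an odd cycle.

The graph is NOT bipartite.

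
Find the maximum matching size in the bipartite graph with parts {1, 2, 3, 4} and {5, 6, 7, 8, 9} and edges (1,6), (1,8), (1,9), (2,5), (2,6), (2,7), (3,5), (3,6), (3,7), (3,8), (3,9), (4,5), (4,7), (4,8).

Step 1: List the neighbors of each left vertex:
  1: 6, 8, 9
  2: 5, 6, 7
  3: 5, 6, 7, 8, 9
  4: 5, 7, 8

Step 2: Greedily match left vertices, then look for augmenting paths:
  Match 1 -- 6
  Match 2 -- 5
  Match 3 -- 7
  Match 4 -- 8
  No augmenting path remains.

Step 3: Verify this is maximum:
  Matching size 4 = min(|L|, |R|) = min(4, 5), which is an upper bound, so this matching is maximum.

Maximum matching: {(1,6), (2,5), (3,7), (4,8)}
Size: 4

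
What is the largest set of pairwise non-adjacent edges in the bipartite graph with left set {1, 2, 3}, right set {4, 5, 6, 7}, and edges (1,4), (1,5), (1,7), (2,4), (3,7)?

Step 1: List the neighbors of each left vertex:
  1: 4, 5, 7
  2: 4
  3: 7

Step 2: Greedily match left vertices, then look for augmenting paths:
  Match 1 -- 5
  Match 2 -- 4
  Match 3 -- 7
  No augmenting path remains.

Step 3: Verify this is maximum:
  Matching size 3 = min(|L|, |R|) = min(3, 4), which is an upper bound, so this matching is maximum.

Maximum matching: {(1,5), (2,4), (3,7)}
Size: 3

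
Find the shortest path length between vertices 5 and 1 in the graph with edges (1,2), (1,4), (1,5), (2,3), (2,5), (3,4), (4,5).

Step 1: Build adjacency list:
  1: 2, 4, 5
  2: 1, 3, 5
  3: 2, 4
  4: 1, 3, 5
  5: 1, 2, 4

Step 2: BFS from vertex 5 to find shortest path to 1:
  vertex 1 reached at distance 1

Step 3: Shortest path: 5 -> 1
Path length: 1 edge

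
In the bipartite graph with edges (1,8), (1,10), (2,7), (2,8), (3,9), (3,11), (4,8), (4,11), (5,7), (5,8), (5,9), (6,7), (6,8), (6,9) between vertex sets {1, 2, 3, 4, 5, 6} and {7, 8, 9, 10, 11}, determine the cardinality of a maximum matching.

Step 1: List the neighbors of each left vertex:
  1: 8, 10
  2: 7, 8
  3: 9, 11
  4: 8, 11
  5: 7, 8, 9
  6: 7, 8, 9

Step 2: Greedily match left vertices, then look for augmenting paths:
  Match 1 -- 10
  Match 2 -- 7
  Match 3 -- 9
  Match 4 -- 11
  Match 5 -- 8
  No augmenting path remains.

Step 3: Verify this is maximum:
  Matching size 5 = min(|L|, |R|) = min(6, 5), which is an upper bound, so this matching is maximum.

Maximum matching: {(1,10), (2,7), (3,9), (4,11), (5,8)}
Size: 5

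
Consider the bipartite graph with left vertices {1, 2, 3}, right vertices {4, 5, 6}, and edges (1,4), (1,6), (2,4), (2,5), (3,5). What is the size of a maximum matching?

Step 1: List the neighbors of each left vertex:
  1: 4, 6
  2: 4, 5
  3: 5

Step 2: Greedily match left vertices, then look for augmenting paths:
  Match 1 -- 6
  Match 2 -- 4
  Match 3 -- 5
  No augmenting path remains.

Step 3: Verify this is maximum:
  Matching size 3 = min(|L|, |R|) = min(3, 3), which is an upper bound, so this matching is maximum.

Maximum matching: {(1,6), (2,4), (3,5)}
Size: 3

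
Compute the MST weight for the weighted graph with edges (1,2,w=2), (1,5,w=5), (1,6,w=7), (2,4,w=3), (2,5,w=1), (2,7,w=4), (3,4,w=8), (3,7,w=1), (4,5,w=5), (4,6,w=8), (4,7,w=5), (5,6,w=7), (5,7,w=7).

Apply Kruskal's algorithm (sort edges by weight, add if no cycle):

Sorted edges by weight:
  (2,5) w=1
  (3,7) w=1
  (1,2) w=2
  (2,4) w=3
  (2,7) w=4
  (1,5) w=5
  (4,5) w=5
  (4,7) w=5
  (1,6) w=7
  (5,7) w=7
  (5,6) w=7
  (3,4) w=8
  (4,6) w=8

Add edge (2,5) w=1 -- no cycle. Running total: 1
Add edge (3,7) w=1 -- no cycle. Running total: 2
Add edge (1,2) w=2 -- no cycle. Running total: 4
Add edge (2,4) w=3 -- no cycle. Running total: 7
Add edge (2,7) w=4 -- no cycle. Running total: 11
Skip edge (1,5) w=5 -- would create cycle
Skip edge (4,5) w=5 -- would create cycle
Skip edge (4,7) w=5 -- would create cycle
Add edge (1,6) w=7 -- no cycle. Running total: 18

MST edges: (2,5,w=1), (3,7,w=1), (1,2,w=2), (2,4,w=3), (2,7,w=4), (1,6,w=7)
Total MST weight: 1 + 1 + 2 + 3 + 4 + 7 = 18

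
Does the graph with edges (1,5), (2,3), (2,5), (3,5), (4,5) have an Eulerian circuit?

Step 1: Find the degree of each vertex:
  deg(1) = 1
  deg(2) = 2
  deg(3) = 2
  deg(4) = 1
  deg(5) = 4

Step 2: Count vertices with odd degree:
  Odd-degree vertices: 1, 4 (2 total)

Step 3: Apply Euler's theorem:
  - Eulerian circuit exists iff graph is connected and all vertices have even degree
  - Eulerian path exists iff graph is connected and has 0 or 2 odd-degree vertices

Graph is connected with exactly 2 odd-degree vertices (1, 4).
Eulerian path exists (starting and ending at the odd-degree vertices), but no Eulerian circuit.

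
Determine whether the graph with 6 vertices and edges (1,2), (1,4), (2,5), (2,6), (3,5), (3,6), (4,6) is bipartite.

Step 1: Attempt 2-coloring using BFS:
  Start at vertex 1, assign color 0
  Color vertex 2 with color 1 (neighbor of 1)
  Color vertex 4 with color 1 (neighbor of 1)
  Color vertex 5 with color 0 (neighbor of 2)
  Color vertex 6 with color 0 (neighbor of 2)
  Color vertex 3 with color 1 (neighbor of 5)

Step 2: 2-coloring succeeded. No conflicts found.
  Set A (color 0): {1, 5, 6}
  Set B (color 1): {2, 3, 4}

The graph is bipartite with partition {1, 5, 6}, {2, 3, 4}.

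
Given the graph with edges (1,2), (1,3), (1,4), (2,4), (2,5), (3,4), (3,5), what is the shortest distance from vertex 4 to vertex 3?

Step 1: Build adjacency list:
  1: 2, 3, 4
  2: 1, 4, 5
  3: 1, 4, 5
  4: 1, 2, 3
  5: 2, 3

Step 2: BFS from vertex 4 to find shortest path to 3:
  vertex 1 reached at distance 1
  vertex 2 reached at distance 1
  vertex 3 reached at distance 1

Step 3: Shortest path: 4 -> 3
Path length: 1 edge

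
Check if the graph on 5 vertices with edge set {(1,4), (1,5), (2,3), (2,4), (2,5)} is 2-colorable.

Step 1: Attempt 2-coloring using BFS:
  Start at vertex 1, assign color 0
  Color vertex 4 with color 1 (neighbor of 1)
  Color vertex 5 with color 1 (neighbor of 1)
  Color vertex 2 with color 0 (neighbor of 4)
  Color vertex 3 with color 1 (neighbor of 2)

Step 2: 2-coloring succeeded. No conflicts found.
  Set A (color 0): {1, 2}
  Set B (color 1): {3, 4, 5}

The graph is bipartite with partition {1, 2}, {3, 4, 5}.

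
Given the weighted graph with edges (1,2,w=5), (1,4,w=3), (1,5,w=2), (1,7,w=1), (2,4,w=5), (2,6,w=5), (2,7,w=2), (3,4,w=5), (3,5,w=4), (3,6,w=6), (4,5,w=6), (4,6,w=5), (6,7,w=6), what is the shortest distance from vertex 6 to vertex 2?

Step 1: Build adjacency list with weights:
  1: 2(w=5), 4(w=3), 5(w=2), 7(w=1)
  2: 1(w=5), 4(w=5), 6(w=5), 7(w=2)
  3: 4(w=5), 5(w=4), 6(w=6)
  4: 1(w=3), 2(w=5), 3(w=5), 5(w=6), 6(w=5)
  5: 1(w=2), 3(w=4), 4(w=6)
  6: 2(w=5), 3(w=6), 4(w=5), 7(w=6)
  7: 1(w=1), 2(w=2), 6(w=6)

Step 2: Apply Dijkstra's algorithm from vertex 6:
  Visit vertex 6 (distance=0)
    Update dist[2] = 5
    Update dist[3] = 6
    Update dist[4] = 5
    Update dist[7] = 6
  Visit vertex 2 (distance=5)
    Update dist[1] = 10

Step 3: Shortest path: 6 -> 2
Total weight: 5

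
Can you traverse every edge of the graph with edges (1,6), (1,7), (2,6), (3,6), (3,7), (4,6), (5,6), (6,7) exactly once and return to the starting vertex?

Step 1: Find the degree of each vertex:
  deg(1) = 2
  deg(2) = 1
  deg(3) = 2
  deg(4) = 1
  deg(5) = 1
  deg(6) = 6
  deg(7) = 3

Step 2: Count vertices with odd degree:
  Odd-degree vertices: 2, 4, 5, 7 (4 total)

Step 3: Apply Euler's theorem:
  - Eulerian circuit exists iff graph is connected and all vertices have even degree
  - Eulerian path exists iff graph is connected and has 0 or 2 odd-degree vertices

Graph has 4 odd-degree vertices (need 0 or 2).
Neither Eulerian path nor Eulerian circuit exists.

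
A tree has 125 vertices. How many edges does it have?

A tree on n vertices always has exactly n - 1 edges.
For n = 125: edges = 125 - 1 = 124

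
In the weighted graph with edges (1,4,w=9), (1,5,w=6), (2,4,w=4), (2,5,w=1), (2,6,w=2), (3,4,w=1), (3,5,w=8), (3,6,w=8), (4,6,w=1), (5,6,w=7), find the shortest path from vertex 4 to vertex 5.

Step 1: Build adjacency list with weights:
  1: 4(w=9), 5(w=6)
  2: 4(w=4), 5(w=1), 6(w=2)
  3: 4(w=1), 5(w=8), 6(w=8)
  4: 1(w=9), 2(w=4), 3(w=1), 6(w=1)
  5: 1(w=6), 2(w=1), 3(w=8), 6(w=7)
  6: 2(w=2), 3(w=8), 4(w=1), 5(w=7)

Step 2: Apply Dijkstra's algorithm from vertex 4:
  Visit vertex 4 (distance=0)
    Update dist[1] = 9
    Update dist[2] = 4
    Update dist[3] = 1
    Update dist[6] = 1
  Visit vertex 3 (distance=1)
    Update dist[5] = 9
  Visit vertex 6 (distance=1)
    Update dist[2] = 3
    Update dist[5] = 8
  Visit vertex 2 (distance=3)
    Update dist[5] = 4
  Visit vertex 5 (distance=4)

Step 3: Shortest path: 4 -> 6 -> 2 -> 5
Total weight: 1 + 2 + 1 = 4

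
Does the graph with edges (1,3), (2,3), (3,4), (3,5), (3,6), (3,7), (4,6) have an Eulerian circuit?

Step 1: Find the degree of each vertex:
  deg(1) = 1
  deg(2) = 1
  deg(3) = 6
  deg(4) = 2
  deg(5) = 1
  deg(6) = 2
  deg(7) = 1

Step 2: Count vertices with odd degree:
  Odd-degree vertices: 1, 2, 5, 7 (4 total)

Step 3: Apply Euler's theorem:
  - Eulerian circuit exists iff graph is connected and all vertices have even degree
  - Eulerian path exists iff graph is connected and has 0 or 2 odd-degree vertices

Graph has 4 odd-degree vertices (need 0 or 2).
Neither Eulerian path nor Eulerian circuit exists.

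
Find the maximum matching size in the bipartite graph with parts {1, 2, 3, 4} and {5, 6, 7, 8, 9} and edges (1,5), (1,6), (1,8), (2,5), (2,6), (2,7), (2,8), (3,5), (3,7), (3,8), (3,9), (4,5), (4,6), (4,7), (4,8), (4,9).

Step 1: List the neighbors of each left vertex:
  1: 5, 6, 8
  2: 5, 6, 7, 8
  3: 5, 7, 8, 9
  4: 5, 6, 7, 8, 9

Step 2: Greedily match left vertices, then look for augmenting paths:
  Match 1 -- 5
  Match 2 -- 6
  Match 3 -- 7
  Match 4 -- 8
  No augmenting path remains.

Step 3: Verify this is maximum:
  Matching size 4 = min(|L|, |R|) = min(4, 5), which is an upper bound, so this matching is maximum.

Maximum matching: {(1,5), (2,6), (3,7), (4,8)}
Size: 4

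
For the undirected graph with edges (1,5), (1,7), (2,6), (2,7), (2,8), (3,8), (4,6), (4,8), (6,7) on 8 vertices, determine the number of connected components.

Step 1: Build adjacency list from edges:
  1: 5, 7
  2: 6, 7, 8
  3: 8
  4: 6, 8
  5: 1
  6: 2, 4, 7
  7: 1, 2, 6
  8: 2, 3, 4

Step 2: Run BFS/DFS from vertex 1:
  Visited: {1, 5, 7, 2, 6, 8, 4, 3}
  Reached 8 of 8 vertices

Step 3: All 8 vertices reached from vertex 1, so the graph is connected.
Number of connected components: 1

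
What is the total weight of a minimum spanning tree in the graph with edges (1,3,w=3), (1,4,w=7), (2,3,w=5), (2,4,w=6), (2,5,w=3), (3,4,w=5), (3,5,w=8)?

Apply Kruskal's algorithm (sort edges by weight, add if no cycle):

Sorted edges by weight:
  (1,3) w=3
  (2,5) w=3
  (2,3) w=5
  (3,4) w=5
  (2,4) w=6
  (1,4) w=7
  (3,5) w=8

Add edge (1,3) w=3 -- no cycle. Running total: 3
Add edge (2,5) w=3 -- no cycle. Running total: 6
Add edge (2,3) w=5 -- no cycle. Running total: 11
Add edge (3,4) w=5 -- no cycle. Running total: 16

MST edges: (1,3,w=3), (2,5,w=3), (2,3,w=5), (3,4,w=5)
Total MST weight: 3 + 3 + 5 + 5 = 16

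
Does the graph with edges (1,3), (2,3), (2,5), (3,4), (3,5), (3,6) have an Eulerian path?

Step 1: Find the degree of each vertex:
  deg(1) = 1
  deg(2) = 2
  deg(3) = 5
  deg(4) = 1
  deg(5) = 2
  deg(6) = 1

Step 2: Count vertices with odd degree:
  Odd-degree vertices: 1, 3, 4, 6 (4 total)

Step 3: Apply Euler's theorem:
  - Eulerian circuit exists iff graph is connected and all vertices have even degree
  - Eulerian path exists iff graph is connected and has 0 or 2 odd-degree vertices

Graph has 4 odd-degree vertices (need 0 or 2).
Neither Eulerian path nor Eulerian circuit exists.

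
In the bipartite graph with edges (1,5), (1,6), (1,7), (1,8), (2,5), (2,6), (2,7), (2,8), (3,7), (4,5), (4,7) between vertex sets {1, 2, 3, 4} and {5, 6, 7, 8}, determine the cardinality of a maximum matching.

Step 1: List the neighbors of each left vertex:
  1: 5, 6, 7, 8
  2: 5, 6, 7, 8
  3: 7
  4: 5, 7

Step 2: Greedily match left vertices, then look for augmenting paths:
  Match 1 -- 8
  Match 2 -- 6
  Match 3 -- 7
  Match 4 -- 5
  No augmenting path remains.

Step 3: Verify this is maximum:
  Matching size 4 = min(|L|, |R|) = min(4, 4), which is an upper bound, so this matching is maximum.

Maximum matching: {(1,8), (2,6), (3,7), (4,5)}
Size: 4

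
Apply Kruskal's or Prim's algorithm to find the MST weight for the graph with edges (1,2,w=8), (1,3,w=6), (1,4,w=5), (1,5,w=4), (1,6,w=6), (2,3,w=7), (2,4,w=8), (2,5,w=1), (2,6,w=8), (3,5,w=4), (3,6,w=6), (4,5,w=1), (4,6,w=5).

Apply Kruskal's algorithm (sort edges by weight, add if no cycle):

Sorted edges by weight:
  (2,5) w=1
  (4,5) w=1
  (1,5) w=4
  (3,5) w=4
  (1,4) w=5
  (4,6) w=5
  (1,3) w=6
  (1,6) w=6
  (3,6) w=6
  (2,3) w=7
  (1,2) w=8
  (2,6) w=8
  (2,4) w=8

Add edge (2,5) w=1 -- no cycle. Running total: 1
Add edge (4,5) w=1 -- no cycle. Running total: 2
Add edge (1,5) w=4 -- no cycle. Running total: 6
Add edge (3,5) w=4 -- no cycle. Running total: 10
Skip edge (1,4) w=5 -- would create cycle
Add edge (4,6) w=5 -- no cycle. Running total: 15

MST edges: (2,5,w=1), (4,5,w=1), (1,5,w=4), (3,5,w=4), (4,6,w=5)
Total MST weight: 1 + 1 + 4 + 4 + 5 = 15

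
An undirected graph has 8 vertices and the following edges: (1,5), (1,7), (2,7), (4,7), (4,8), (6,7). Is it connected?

Step 1: Build adjacency list from edges:
  1: 5, 7
  2: 7
  3: (none)
  4: 7, 8
  5: 1
  6: 7
  7: 1, 2, 4, 6
  8: 4

Step 2: Run BFS/DFS from vertex 1:
  Visited: {1, 5, 7, 2, 4, 6, 8}
  Reached 7 of 8 vertices

Step 3: Only 7 of 8 vertices reached. Graph is disconnected.
Connected components: {1, 2, 4, 5, 6, 7, 8}, {3}
Answer: No, the graph is not connected (2 components).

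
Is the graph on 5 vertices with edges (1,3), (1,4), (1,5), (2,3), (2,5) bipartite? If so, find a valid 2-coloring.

Step 1: Attempt 2-coloring using BFS:
  Start at vertex 1, assign color 0
  Color vertex 3 with color 1 (neighbor of 1)
  Color vertex 4 with color 1 (neighbor of 1)
  Color vertex 5 with color 1 (neighbor of 1)
  Color vertex 2 with color 0 (neighbor of 3)

Step 2: 2-coloring succeeded. No conflicts found.
  Set A (color 0): {1, 2}
  Set B (color 1): {3, 4, 5}

The graph is bipartite with partition {1, 2}, {3, 4, 5}.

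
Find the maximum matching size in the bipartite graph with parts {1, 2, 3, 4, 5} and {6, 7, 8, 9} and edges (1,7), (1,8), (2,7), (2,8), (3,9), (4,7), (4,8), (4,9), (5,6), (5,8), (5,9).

Step 1: List the neighbors of each left vertex:
  1: 7, 8
  2: 7, 8
  3: 9
  4: 7, 8, 9
  5: 6, 8, 9

Step 2: Greedily match left vertices, then look for augmenting paths:
  Match 1 -- 7
  Match 2 -- 8
  Match 3 -- 9
  Match 5 -- 6
  No augmenting path remains.

Step 3: Verify this is maximum:
  Matching size 4 = min(|L|, |R|) = min(5, 4), which is an upper bound, so this matching is maximum.

Maximum matching: {(1,7), (2,8), (3,9), (5,6)}
Size: 4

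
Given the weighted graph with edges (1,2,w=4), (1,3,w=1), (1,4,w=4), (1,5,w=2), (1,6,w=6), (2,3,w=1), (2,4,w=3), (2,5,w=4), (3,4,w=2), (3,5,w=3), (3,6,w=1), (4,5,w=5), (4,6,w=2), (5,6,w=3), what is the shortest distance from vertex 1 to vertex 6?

Step 1: Build adjacency list with weights:
  1: 2(w=4), 3(w=1), 4(w=4), 5(w=2), 6(w=6)
  2: 1(w=4), 3(w=1), 4(w=3), 5(w=4)
  3: 1(w=1), 2(w=1), 4(w=2), 5(w=3), 6(w=1)
  4: 1(w=4), 2(w=3), 3(w=2), 5(w=5), 6(w=2)
  5: 1(w=2), 2(w=4), 3(w=3), 4(w=5), 6(w=3)
  6: 1(w=6), 3(w=1), 4(w=2), 5(w=3)

Step 2: Apply Dijkstra's algorithm from vertex 1:
  Visit vertex 1 (distance=0)
    Update dist[2] = 4
    Update dist[3] = 1
    Update dist[4] = 4
    Update dist[5] = 2
    Update dist[6] = 6
  Visit vertex 3 (distance=1)
    Update dist[2] = 2
    Update dist[4] = 3
    Update dist[6] = 2
  Visit vertex 2 (distance=2)
  Visit vertex 5 (distance=2)
  Visit vertex 6 (distance=2)

Step 3: Shortest path: 1 -> 3 -> 6
Total weight: 1 + 1 = 2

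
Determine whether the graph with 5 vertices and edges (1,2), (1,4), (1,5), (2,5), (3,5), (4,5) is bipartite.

Step 1: Attempt 2-coloring using BFS:
  Start at vertex 1, assign color 0
  Color vertex 2 with color 1 (neighbor of 1)
  Color vertex 4 with color 1 (neighbor of 1)
  Color vertex 5 with color 1 (neighbor of 1)

Step 2: Conflict found! Vertices 2 and 5 are adjacent but have the same color.
This means the graph contains an odd cycle.

The graph is NOT bipartite.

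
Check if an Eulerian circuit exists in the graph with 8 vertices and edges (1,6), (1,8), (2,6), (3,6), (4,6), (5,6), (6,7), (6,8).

Step 1: Find the degree of each vertex:
  deg(1) = 2
  deg(2) = 1
  deg(3) = 1
  deg(4) = 1
  deg(5) = 1
  deg(6) = 7
  deg(7) = 1
  deg(8) = 2

Step 2: Count vertices with odd degree:
  Odd-degree vertices: 2, 3, 4, 5, 6, 7 (6 total)

Step 3: Apply Euler's theorem:
  - Eulerian circuit exists iff graph is connected and all vertices have even degree
  - Eulerian path exists iff graph is connected and has 0 or 2 odd-degree vertices

Graph has 6 odd-degree vertices (need 0 or 2).
Neither Eulerian path nor Eulerian circuit exists.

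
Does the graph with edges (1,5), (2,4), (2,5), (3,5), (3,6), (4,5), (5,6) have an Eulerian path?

Step 1: Find the degree of each vertex:
  deg(1) = 1
  deg(2) = 2
  deg(3) = 2
  deg(4) = 2
  deg(5) = 5
  deg(6) = 2

Step 2: Count vertices with odd degree:
  Odd-degree vertices: 1, 5 (2 total)

Step 3: Apply Euler's theorem:
  - Eulerian circuit exists iff graph is connected and all vertices have even degree
  - Eulerian path exists iff graph is connected and has 0 or 2 odd-degree vertices

Graph is connected with exactly 2 odd-degree vertices (1, 5).
Eulerian path exists (starting and ending at the odd-degree vertices), but no Eulerian circuit.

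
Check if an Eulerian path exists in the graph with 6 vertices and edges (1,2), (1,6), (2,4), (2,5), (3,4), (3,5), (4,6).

Step 1: Find the degree of each vertex:
  deg(1) = 2
  deg(2) = 3
  deg(3) = 2
  deg(4) = 3
  deg(5) = 2
  deg(6) = 2

Step 2: Count vertices with odd degree:
  Odd-degree vertices: 2, 4 (2 total)

Step 3: Apply Euler's theorem:
  - Eulerian circuit exists iff graph is connected and all vertices have even degree
  - Eulerian path exists iff graph is connected and has 0 or 2 odd-degree vertices

Graph is connected with exactly 2 odd-degree vertices (2, 4).
Eulerian path exists (starting and ending at the odd-degree vertices), but no Eulerian circuit.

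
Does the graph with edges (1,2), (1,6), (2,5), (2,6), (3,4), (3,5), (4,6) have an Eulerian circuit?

Step 1: Find the degree of each vertex:
  deg(1) = 2
  deg(2) = 3
  deg(3) = 2
  deg(4) = 2
  deg(5) = 2
  deg(6) = 3

Step 2: Count vertices with odd degree:
  Odd-degree vertices: 2, 6 (2 total)

Step 3: Apply Euler's theorem:
  - Eulerian circuit exists iff graph is connected and all vertices have even degree
  - Eulerian path exists iff graph is connected and has 0 or 2 odd-degree vertices

Graph is connected with exactly 2 odd-degree vertices (2, 6).
Eulerian path exists (starting and ending at the odd-degree vertices), but no Eulerian circuit.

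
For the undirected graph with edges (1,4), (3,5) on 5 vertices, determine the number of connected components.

Step 1: Build adjacency list from edges:
  1: 4
  2: (none)
  3: 5
  4: 1
  5: 3

Step 2: Run BFS/DFS from vertex 1:
  Visited: {1, 4}
  Reached 2 of 5 vertices

Step 3: Only 2 of 5 vertices reached. Graph is disconnected.
Connected components: {1, 4}, {2}, {3, 5}
Number of connected components: 3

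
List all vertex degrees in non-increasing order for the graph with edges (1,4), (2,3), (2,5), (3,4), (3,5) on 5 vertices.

Step 1: Count edges incident to each vertex:
  deg(1) = 1 (neighbors: 4)
  deg(2) = 2 (neighbors: 3, 5)
  deg(3) = 3 (neighbors: 2, 4, 5)
  deg(4) = 2 (neighbors: 1, 3)
  deg(5) = 2 (neighbors: 2, 3)

Step 2: Sort degrees in non-increasing order:
  Degrees: [1, 2, 3, 2, 2] -> sorted: [3, 2, 2, 2, 1]

Degree sequence: [3, 2, 2, 2, 1]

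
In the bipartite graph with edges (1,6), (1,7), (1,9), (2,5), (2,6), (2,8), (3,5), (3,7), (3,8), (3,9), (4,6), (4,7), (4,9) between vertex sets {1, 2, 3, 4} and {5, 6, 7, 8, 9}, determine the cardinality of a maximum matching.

Step 1: List the neighbors of each left vertex:
  1: 6, 7, 9
  2: 5, 6, 8
  3: 5, 7, 8, 9
  4: 6, 7, 9

Step 2: Greedily match left vertices, then look for augmenting paths:
  Match 1 -- 6
  Match 2 -- 5
  Match 3 -- 7
  Match 4 -- 9
  No augmenting path remains.

Step 3: Verify this is maximum:
  Matching size 4 = min(|L|, |R|) = min(4, 5), which is an upper bound, so this matching is maximum.

Maximum matching: {(1,6), (2,5), (3,7), (4,9)}
Size: 4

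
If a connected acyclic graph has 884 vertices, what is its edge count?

A tree on n vertices always has exactly n - 1 edges.
For n = 884: edges = 884 - 1 = 883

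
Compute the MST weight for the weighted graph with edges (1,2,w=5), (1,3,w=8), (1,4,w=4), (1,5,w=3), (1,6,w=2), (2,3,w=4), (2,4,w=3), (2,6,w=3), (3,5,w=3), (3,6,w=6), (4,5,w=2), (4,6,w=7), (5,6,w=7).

Apply Kruskal's algorithm (sort edges by weight, add if no cycle):

Sorted edges by weight:
  (1,6) w=2
  (4,5) w=2
  (1,5) w=3
  (2,4) w=3
  (2,6) w=3
  (3,5) w=3
  (1,4) w=4
  (2,3) w=4
  (1,2) w=5
  (3,6) w=6
  (4,6) w=7
  (5,6) w=7
  (1,3) w=8

Add edge (1,6) w=2 -- no cycle. Running total: 2
Add edge (4,5) w=2 -- no cycle. Running total: 4
Add edge (1,5) w=3 -- no cycle. Running total: 7
Add edge (2,4) w=3 -- no cycle. Running total: 10
Skip edge (2,6) w=3 -- would create cycle
Add edge (3,5) w=3 -- no cycle. Running total: 13

MST edges: (1,6,w=2), (4,5,w=2), (1,5,w=3), (2,4,w=3), (3,5,w=3)
Total MST weight: 2 + 2 + 3 + 3 + 3 = 13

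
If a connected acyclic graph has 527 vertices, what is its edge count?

A tree on n vertices always has exactly n - 1 edges.
For n = 527: edges = 527 - 1 = 526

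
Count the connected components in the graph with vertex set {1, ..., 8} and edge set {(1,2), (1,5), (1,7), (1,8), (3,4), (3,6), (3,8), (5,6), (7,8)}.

Step 1: Build adjacency list from edges:
  1: 2, 5, 7, 8
  2: 1
  3: 4, 6, 8
  4: 3
  5: 1, 6
  6: 3, 5
  7: 1, 8
  8: 1, 3, 7

Step 2: Run BFS/DFS from vertex 1:
  Visited: {1, 2, 5, 7, 8, 6, 3, 4}
  Reached 8 of 8 vertices

Step 3: All 8 vertices reached from vertex 1, so the graph is connected.
Number of connected components: 1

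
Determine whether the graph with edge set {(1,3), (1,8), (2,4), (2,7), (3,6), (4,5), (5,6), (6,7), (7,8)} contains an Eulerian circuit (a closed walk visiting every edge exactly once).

Step 1: Find the degree of each vertex:
  deg(1) = 2
  deg(2) = 2
  deg(3) = 2
  deg(4) = 2
  deg(5) = 2
  deg(6) = 3
  deg(7) = 3
  deg(8) = 2

Step 2: Count vertices with odd degree:
  Odd-degree vertices: 6, 7 (2 total)

Step 3: Apply Euler's theorem:
  - Eulerian circuit exists iff graph is connected and all vertices have even degree
  - Eulerian path exists iff graph is connected and has 0 or 2 odd-degree vertices

Graph is connected with exactly 2 odd-degree vertices (6, 7).
Eulerian path exists (starting and ending at the odd-degree vertices), but no Eulerian circuit.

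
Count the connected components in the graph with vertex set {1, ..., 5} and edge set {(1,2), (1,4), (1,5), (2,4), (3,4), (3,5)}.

Step 1: Build adjacency list from edges:
  1: 2, 4, 5
  2: 1, 4
  3: 4, 5
  4: 1, 2, 3
  5: 1, 3

Step 2: Run BFS/DFS from vertex 1:
  Visited: {1, 2, 4, 5, 3}
  Reached 5 of 5 vertices

Step 3: All 5 vertices reached from vertex 1, so the graph is connected.
Number of connected components: 1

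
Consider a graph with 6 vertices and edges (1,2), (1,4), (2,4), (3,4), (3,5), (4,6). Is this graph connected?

Step 1: Build adjacency list from edges:
  1: 2, 4
  2: 1, 4
  3: 4, 5
  4: 1, 2, 3, 6
  5: 3
  6: 4

Step 2: Run BFS/DFS from vertex 1:
  Visited: {1, 2, 4, 3, 6, 5}
  Reached 6 of 6 vertices

Step 3: All 6 vertices reached from vertex 1, so the graph is connected.
Answer: Yes, the graph is connected.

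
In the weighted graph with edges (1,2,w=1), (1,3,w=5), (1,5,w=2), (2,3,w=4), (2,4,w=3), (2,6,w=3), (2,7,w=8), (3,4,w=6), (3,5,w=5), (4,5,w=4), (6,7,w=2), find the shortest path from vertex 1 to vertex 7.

Step 1: Build adjacency list with weights:
  1: 2(w=1), 3(w=5), 5(w=2)
  2: 1(w=1), 3(w=4), 4(w=3), 6(w=3), 7(w=8)
  3: 1(w=5), 2(w=4), 4(w=6), 5(w=5)
  4: 2(w=3), 3(w=6), 5(w=4)
  5: 1(w=2), 3(w=5), 4(w=4)
  6: 2(w=3), 7(w=2)
  7: 2(w=8), 6(w=2)

Step 2: Apply Dijkstra's algorithm from vertex 1:
  Visit vertex 1 (distance=0)
    Update dist[2] = 1
    Update dist[3] = 5
    Update dist[5] = 2
  Visit vertex 2 (distance=1)
    Update dist[4] = 4
    Update dist[6] = 4
    Update dist[7] = 9
  Visit vertex 5 (distance=2)
  Visit vertex 4 (distance=4)
  Visit vertex 6 (distance=4)
    Update dist[7] = 6
  Visit vertex 3 (distance=5)
  Visit vertex 7 (distance=6)

Step 3: Shortest path: 1 -> 2 -> 6 -> 7
Total weight: 1 + 3 + 2 = 6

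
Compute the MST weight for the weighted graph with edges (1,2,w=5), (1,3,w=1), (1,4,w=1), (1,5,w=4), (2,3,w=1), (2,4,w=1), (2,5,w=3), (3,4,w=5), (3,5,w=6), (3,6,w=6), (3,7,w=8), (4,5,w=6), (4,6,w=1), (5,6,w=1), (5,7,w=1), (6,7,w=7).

Apply Kruskal's algorithm (sort edges by weight, add if no cycle):

Sorted edges by weight:
  (1,3) w=1
  (1,4) w=1
  (2,3) w=1
  (2,4) w=1
  (4,6) w=1
  (5,6) w=1
  (5,7) w=1
  (2,5) w=3
  (1,5) w=4
  (1,2) w=5
  (3,4) w=5
  (3,5) w=6
  (3,6) w=6
  (4,5) w=6
  (6,7) w=7
  (3,7) w=8

Add edge (1,3) w=1 -- no cycle. Running total: 1
Add edge (1,4) w=1 -- no cycle. Running total: 2
Add edge (2,3) w=1 -- no cycle. Running total: 3
Skip edge (2,4) w=1 -- would create cycle
Add edge (4,6) w=1 -- no cycle. Running total: 4
Add edge (5,6) w=1 -- no cycle. Running total: 5
Add edge (5,7) w=1 -- no cycle. Running total: 6

MST edges: (1,3,w=1), (1,4,w=1), (2,3,w=1), (4,6,w=1), (5,6,w=1), (5,7,w=1)
Total MST weight: 1 + 1 + 1 + 1 + 1 + 1 = 6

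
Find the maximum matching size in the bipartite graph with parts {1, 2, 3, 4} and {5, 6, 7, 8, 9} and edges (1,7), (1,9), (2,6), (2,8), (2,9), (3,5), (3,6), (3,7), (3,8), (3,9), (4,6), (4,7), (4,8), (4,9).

Step 1: List the neighbors of each left vertex:
  1: 7, 9
  2: 6, 8, 9
  3: 5, 6, 7, 8, 9
  4: 6, 7, 8, 9

Step 2: Greedily match left vertices, then look for augmenting paths:
  Match 1 -- 7
  Match 2 -- 6
  Match 3 -- 5
  Match 4 -- 8
  No augmenting path remains.

Step 3: Verify this is maximum:
  Matching size 4 = min(|L|, |R|) = min(4, 5), which is an upper bound, so this matching is maximum.

Maximum matching: {(1,7), (2,6), (3,5), (4,8)}
Size: 4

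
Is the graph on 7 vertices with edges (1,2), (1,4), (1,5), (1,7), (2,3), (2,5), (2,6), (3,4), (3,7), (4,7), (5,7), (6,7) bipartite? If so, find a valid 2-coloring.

Step 1: Attempt 2-coloring using BFS:
  Start at vertex 1, assign color 0
  Color vertex 2 with color 1 (neighbor of 1)
  Color vertex 4 with color 1 (neighbor of 1)
  Color vertex 5 with color 1 (neighbor of 1)
  Color vertex 7 with color 1 (neighbor of 1)
  Color vertex 3 with color 0 (neighbor of 2)

Step 2: Conflict found! Vertices 2 and 5 are adjacent but have the same color.
This means the graph contains an odd cycle.

The graph is NOT bipartite.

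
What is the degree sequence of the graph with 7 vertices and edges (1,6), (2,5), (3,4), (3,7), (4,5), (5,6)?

Step 1: Count edges incident to each vertex:
  deg(1) = 1 (neighbors: 6)
  deg(2) = 1 (neighbors: 5)
  deg(3) = 2 (neighbors: 4, 7)
  deg(4) = 2 (neighbors: 3, 5)
  deg(5) = 3 (neighbors: 2, 4, 6)
  deg(6) = 2 (neighbors: 1, 5)
  deg(7) = 1 (neighbors: 3)

Step 2: Sort degrees in non-increasing order:
  Degrees: [1, 1, 2, 2, 3, 2, 1] -> sorted: [3, 2, 2, 2, 1, 1, 1]

Degree sequence: [3, 2, 2, 2, 1, 1, 1]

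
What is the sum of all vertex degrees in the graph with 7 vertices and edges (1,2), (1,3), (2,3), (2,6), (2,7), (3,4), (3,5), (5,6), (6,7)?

Step 1: Count edges incident to each vertex:
  deg(1) = 2 (neighbors: 2, 3)
  deg(2) = 4 (neighbors: 1, 3, 6, 7)
  deg(3) = 4 (neighbors: 1, 2, 4, 5)
  deg(4) = 1 (neighbors: 3)
  deg(5) = 2 (neighbors: 3, 6)
  deg(6) = 3 (neighbors: 2, 5, 7)
  deg(7) = 2 (neighbors: 2, 6)

Step 2: Sum all degrees:
  2 + 4 + 4 + 1 + 2 + 3 + 2 = 18

Verification: sum of degrees = 2 * |E| = 2 * 9 = 18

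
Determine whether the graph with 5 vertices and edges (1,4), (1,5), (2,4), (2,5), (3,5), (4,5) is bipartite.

Step 1: Attempt 2-coloring using BFS:
  Start at vertex 1, assign color 0
  Color vertex 4 with color 1 (neighbor of 1)
  Color vertex 5 with color 1 (neighbor of 1)
  Color vertex 2 with color 0 (neighbor of 4)

Step 2: Conflict found! Vertices 4 and 5 are adjacent but have the same color.
This means the graph contains an odd cycle.

The graph is NOT bipartite.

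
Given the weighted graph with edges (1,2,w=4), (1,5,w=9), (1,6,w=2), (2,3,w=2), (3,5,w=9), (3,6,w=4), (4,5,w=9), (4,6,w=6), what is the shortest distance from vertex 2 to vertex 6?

Step 1: Build adjacency list with weights:
  1: 2(w=4), 5(w=9), 6(w=2)
  2: 1(w=4), 3(w=2)
  3: 2(w=2), 5(w=9), 6(w=4)
  4: 5(w=9), 6(w=6)
  5: 1(w=9), 3(w=9), 4(w=9)
  6: 1(w=2), 3(w=4), 4(w=6)

Step 2: Apply Dijkstra's algorithm from vertex 2:
  Visit vertex 2 (distance=0)
    Update dist[1] = 4
    Update dist[3] = 2
  Visit vertex 3 (distance=2)
    Update dist[5] = 11
    Update dist[6] = 6
  Visit vertex 1 (distance=4)
  Visit vertex 6 (distance=6)
    Update dist[4] = 12

Step 3: Shortest path: 2 -> 1 -> 6
Total weight: 4 + 2 = 6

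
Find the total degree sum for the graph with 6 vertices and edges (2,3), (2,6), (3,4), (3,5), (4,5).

Step 1: Count edges incident to each vertex:
  deg(1) = 0 (neighbors: none)
  deg(2) = 2 (neighbors: 3, 6)
  deg(3) = 3 (neighbors: 2, 4, 5)
  deg(4) = 2 (neighbors: 3, 5)
  deg(5) = 2 (neighbors: 3, 4)
  deg(6) = 1 (neighbors: 2)

Step 2: Sum all degrees:
  0 + 2 + 3 + 2 + 2 + 1 = 10

Verification: sum of degrees = 2 * |E| = 2 * 5 = 10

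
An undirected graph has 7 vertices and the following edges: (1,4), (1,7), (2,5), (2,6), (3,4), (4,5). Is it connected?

Step 1: Build adjacency list from edges:
  1: 4, 7
  2: 5, 6
  3: 4
  4: 1, 3, 5
  5: 2, 4
  6: 2
  7: 1

Step 2: Run BFS/DFS from vertex 1:
  Visited: {1, 4, 7, 3, 5, 2, 6}
  Reached 7 of 7 vertices

Step 3: All 7 vertices reached from vertex 1, so the graph is connected.
Answer: Yes, the graph is connected.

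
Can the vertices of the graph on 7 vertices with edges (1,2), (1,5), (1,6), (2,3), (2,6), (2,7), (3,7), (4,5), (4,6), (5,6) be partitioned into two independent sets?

Step 1: Attempt 2-coloring using BFS:
  Start at vertex 1, assign color 0
  Color vertex 2 with color 1 (neighbor of 1)
  Color vertex 5 with color 1 (neighbor of 1)
  Color vertex 6 with color 1 (neighbor of 1)
  Color vertex 3 with color 0 (neighbor of 2)

Step 2: Conflict found! Vertices 2 and 6 are adjacent but have the same color.
This means the graph contains an odd cycle.

The graph is NOT bipartite.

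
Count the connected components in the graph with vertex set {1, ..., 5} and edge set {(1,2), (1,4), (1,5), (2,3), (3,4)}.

Step 1: Build adjacency list from edges:
  1: 2, 4, 5
  2: 1, 3
  3: 2, 4
  4: 1, 3
  5: 1

Step 2: Run BFS/DFS from vertex 1:
  Visited: {1, 2, 4, 5, 3}
  Reached 5 of 5 vertices

Step 3: All 5 vertices reached from vertex 1, so the graph is connected.
Number of connected components: 1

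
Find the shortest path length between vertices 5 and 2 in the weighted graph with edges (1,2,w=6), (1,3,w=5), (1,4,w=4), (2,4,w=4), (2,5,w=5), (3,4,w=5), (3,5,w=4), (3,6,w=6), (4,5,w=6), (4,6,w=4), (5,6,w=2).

Step 1: Build adjacency list with weights:
  1: 2(w=6), 3(w=5), 4(w=4)
  2: 1(w=6), 4(w=4), 5(w=5)
  3: 1(w=5), 4(w=5), 5(w=4), 6(w=6)
  4: 1(w=4), 2(w=4), 3(w=5), 5(w=6), 6(w=4)
  5: 2(w=5), 3(w=4), 4(w=6), 6(w=2)
  6: 3(w=6), 4(w=4), 5(w=2)

Step 2: Apply Dijkstra's algorithm from vertex 5:
  Visit vertex 5 (distance=0)
    Update dist[2] = 5
    Update dist[3] = 4
    Update dist[4] = 6
    Update dist[6] = 2
  Visit vertex 6 (distance=2)
  Visit vertex 3 (distance=4)
    Update dist[1] = 9
  Visit vertex 2 (distance=5)

Step 3: Shortest path: 5 -> 2
Total weight: 5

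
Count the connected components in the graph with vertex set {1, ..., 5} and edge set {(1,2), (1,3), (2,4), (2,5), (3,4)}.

Step 1: Build adjacency list from edges:
  1: 2, 3
  2: 1, 4, 5
  3: 1, 4
  4: 2, 3
  5: 2

Step 2: Run BFS/DFS from vertex 1:
  Visited: {1, 2, 3, 4, 5}
  Reached 5 of 5 vertices

Step 3: All 5 vertices reached from vertex 1, so the graph is connected.
Number of connected components: 1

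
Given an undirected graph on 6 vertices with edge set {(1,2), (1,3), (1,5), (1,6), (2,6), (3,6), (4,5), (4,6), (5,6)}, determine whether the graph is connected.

Step 1: Build adjacency list from edges:
  1: 2, 3, 5, 6
  2: 1, 6
  3: 1, 6
  4: 5, 6
  5: 1, 4, 6
  6: 1, 2, 3, 4, 5

Step 2: Run BFS/DFS from vertex 1:
  Visited: {1, 2, 3, 5, 6, 4}
  Reached 6 of 6 vertices

Step 3: All 6 vertices reached from vertex 1, so the graph is connected.
Answer: Yes, the graph is connected.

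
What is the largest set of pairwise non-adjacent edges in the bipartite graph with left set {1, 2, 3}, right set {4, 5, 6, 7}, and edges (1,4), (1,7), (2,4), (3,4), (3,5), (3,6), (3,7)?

Step 1: List the neighbors of each left vertex:
  1: 4, 7
  2: 4
  3: 4, 5, 6, 7

Step 2: Greedily match left vertices, then look for augmenting paths:
  Match 1 -- 7
  Match 2 -- 4
  Match 3 -- 5
  No augmenting path remains.

Step 3: Verify this is maximum:
  Matching size 3 = min(|L|, |R|) = min(3, 4), which is an upper bound, so this matching is maximum.

Maximum matching: {(1,7), (2,4), (3,5)}
Size: 3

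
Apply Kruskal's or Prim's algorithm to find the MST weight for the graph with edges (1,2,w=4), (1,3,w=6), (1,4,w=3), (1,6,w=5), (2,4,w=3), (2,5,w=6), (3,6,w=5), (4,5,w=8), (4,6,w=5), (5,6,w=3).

Apply Kruskal's algorithm (sort edges by weight, add if no cycle):

Sorted edges by weight:
  (1,4) w=3
  (2,4) w=3
  (5,6) w=3
  (1,2) w=4
  (1,6) w=5
  (3,6) w=5
  (4,6) w=5
  (1,3) w=6
  (2,5) w=6
  (4,5) w=8

Add edge (1,4) w=3 -- no cycle. Running total: 3
Add edge (2,4) w=3 -- no cycle. Running total: 6
Add edge (5,6) w=3 -- no cycle. Running total: 9
Skip edge (1,2) w=4 -- would create cycle
Add edge (1,6) w=5 -- no cycle. Running total: 14
Add edge (3,6) w=5 -- no cycle. Running total: 19

MST edges: (1,4,w=3), (2,4,w=3), (5,6,w=3), (1,6,w=5), (3,6,w=5)
Total MST weight: 3 + 3 + 3 + 5 + 5 = 19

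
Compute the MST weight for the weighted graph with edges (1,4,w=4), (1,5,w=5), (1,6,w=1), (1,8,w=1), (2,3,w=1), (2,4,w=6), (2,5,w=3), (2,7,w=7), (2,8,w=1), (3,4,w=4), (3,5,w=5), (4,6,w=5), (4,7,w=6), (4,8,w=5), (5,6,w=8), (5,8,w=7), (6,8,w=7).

Apply Kruskal's algorithm (sort edges by weight, add if no cycle):

Sorted edges by weight:
  (1,6) w=1
  (1,8) w=1
  (2,3) w=1
  (2,8) w=1
  (2,5) w=3
  (1,4) w=4
  (3,4) w=4
  (1,5) w=5
  (3,5) w=5
  (4,6) w=5
  (4,8) w=5
  (2,4) w=6
  (4,7) w=6
  (2,7) w=7
  (5,8) w=7
  (6,8) w=7
  (5,6) w=8

Add edge (1,6) w=1 -- no cycle. Running total: 1
Add edge (1,8) w=1 -- no cycle. Running total: 2
Add edge (2,3) w=1 -- no cycle. Running total: 3
Add edge (2,8) w=1 -- no cycle. Running total: 4
Add edge (2,5) w=3 -- no cycle. Running total: 7
Add edge (1,4) w=4 -- no cycle. Running total: 11
Skip edge (3,4) w=4 -- would create cycle
Skip edge (1,5) w=5 -- would create cycle
Skip edge (3,5) w=5 -- would create cycle
Skip edge (4,6) w=5 -- would create cycle
Skip edge (4,8) w=5 -- would create cycle
Skip edge (2,4) w=6 -- would create cycle
Add edge (4,7) w=6 -- no cycle. Running total: 17

MST edges: (1,6,w=1), (1,8,w=1), (2,3,w=1), (2,8,w=1), (2,5,w=3), (1,4,w=4), (4,7,w=6)
Total MST weight: 1 + 1 + 1 + 1 + 3 + 4 + 6 = 17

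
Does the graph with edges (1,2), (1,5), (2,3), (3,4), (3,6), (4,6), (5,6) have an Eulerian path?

Step 1: Find the degree of each vertex:
  deg(1) = 2
  deg(2) = 2
  deg(3) = 3
  deg(4) = 2
  deg(5) = 2
  deg(6) = 3

Step 2: Count vertices with odd degree:
  Odd-degree vertices: 3, 6 (2 total)

Step 3: Apply Euler's theorem:
  - Eulerian circuit exists iff graph is connected and all vertices have even degree
  - Eulerian path exists iff graph is connected and has 0 or 2 odd-degree vertices

Graph is connected with exactly 2 odd-degree vertices (3, 6).
Eulerian path exists (starting and ending at the odd-degree vertices), but no Eulerian circuit.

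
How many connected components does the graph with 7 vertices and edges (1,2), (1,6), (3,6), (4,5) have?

Step 1: Build adjacency list from edges:
  1: 2, 6
  2: 1
  3: 6
  4: 5
  5: 4
  6: 1, 3
  7: (none)

Step 2: Run BFS/DFS from vertex 1:
  Visited: {1, 2, 6, 3}
  Reached 4 of 7 vertices

Step 3: Only 4 of 7 vertices reached. Graph is disconnected.
Connected components: {1, 2, 3, 6}, {4, 5}, {7}
Number of connected components: 3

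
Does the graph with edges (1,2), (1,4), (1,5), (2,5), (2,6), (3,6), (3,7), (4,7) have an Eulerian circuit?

Step 1: Find the degree of each vertex:
  deg(1) = 3
  deg(2) = 3
  deg(3) = 2
  deg(4) = 2
  deg(5) = 2
  deg(6) = 2
  deg(7) = 2

Step 2: Count vertices with odd degree:
  Odd-degree vertices: 1, 2 (2 total)

Step 3: Apply Euler's theorem:
  - Eulerian circuit exists iff graph is connected and all vertices have even degree
  - Eulerian path exists iff graph is connected and has 0 or 2 odd-degree vertices

Graph is connected with exactly 2 odd-degree vertices (1, 2).
Eulerian path exists (starting and ending at the odd-degree vertices), but no Eulerian circuit.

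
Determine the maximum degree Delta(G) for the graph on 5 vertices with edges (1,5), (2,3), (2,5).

Step 1: Count edges incident to each vertex:
  deg(1) = 1 (neighbors: 5)
  deg(2) = 2 (neighbors: 3, 5)
  deg(3) = 1 (neighbors: 2)
  deg(4) = 0 (neighbors: none)
  deg(5) = 2 (neighbors: 1, 2)

Step 2: Find maximum:
  max(1, 2, 1, 0, 2) = 2 (vertex 2)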